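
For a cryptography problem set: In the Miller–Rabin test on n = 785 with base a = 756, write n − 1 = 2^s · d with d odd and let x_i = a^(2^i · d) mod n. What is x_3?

n − 1 = 784 = 2^4 · 49, so s = 4 and d = 49.
Repeated squaring mod 785: 756^1 ≡ 756, 756^2 ≡ 56, 756^4 ≡ 781, 756^8 ≡ 16, 756^16 ≡ 256, 756^32 ≡ 381.
49 = 32 + 16 + 1, so 756^49 ≡ 381·256·756 ≡ 596 (mod 785).
x_0 = 596.
x_1 = 596^2 mod 785 = 396.
x_2 = 396^2 mod 785 = 601.
x_3 = 601^2 mod 785 = 101.

101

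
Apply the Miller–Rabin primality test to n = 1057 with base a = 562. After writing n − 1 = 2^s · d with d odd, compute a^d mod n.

n − 1 = 1056 = 2^5 · 33, so s = 5 and d = 33.
Repeated squaring mod 1057: 562^1 ≡ 562, 562^2 ≡ 858, 562^4 ≡ 492, 562^8 ≡ 11, 562^16 ≡ 121, 562^32 ≡ 900.
33 = 32 + 1, so 562^33 ≡ 900·562 ≡ 554 (mod 1057).

554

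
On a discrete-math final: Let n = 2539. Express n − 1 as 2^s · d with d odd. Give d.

1269

Halving: 2538 → 1269; 1269 is odd.
So 2538 = 2^1 · 1269.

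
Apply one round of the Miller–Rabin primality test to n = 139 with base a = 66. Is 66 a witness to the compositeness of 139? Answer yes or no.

n − 1 = 138 = 2^1 · 69, so s = 1 and d = 69.
Repeated squaring mod 139: 66^1 ≡ 66, 66^2 ≡ 47, 66^4 ≡ 124, 66^8 ≡ 86, 66^16 ≡ 29, 66^32 ≡ 7, 66^64 ≡ 49.
69 = 64 + 4 + 1, so 66^69 ≡ 49·124·66 ≡ 1 (mod 139).
x_0 = 66^69 mod 139 = 1.
x_0 = 1, so 66 is not a witness.

no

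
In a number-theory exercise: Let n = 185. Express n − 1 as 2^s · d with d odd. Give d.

Halving: 184 → 92 → 46 → 23; 23 is odd.
So 184 = 2^3 · 23.

23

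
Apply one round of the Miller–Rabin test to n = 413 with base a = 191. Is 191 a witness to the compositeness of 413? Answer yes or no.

yes

n − 1 = 412 = 2^2 · 103, so s = 2 and d = 103.
Repeated squaring mod 413: 191^1 ≡ 191, 191^2 ≡ 137, 191^4 ≡ 184, 191^8 ≡ 403, 191^16 ≡ 100, 191^32 ≡ 88, 191^64 ≡ 310.
103 = 64 + 32 + 4 + 2 + 1, so 191^103 ≡ 310·88·184·137·191 ≡ 254 (mod 413).
x_0 = 191^103 mod 413 = 254.
x_0 is neither 1 nor 412, so continue squaring.
x_1 = 254^2 mod 413 = 88.
Reached i = s−1 = 1 without hitting −1: 191 is a Miller–Rabin witness and 413 is composite.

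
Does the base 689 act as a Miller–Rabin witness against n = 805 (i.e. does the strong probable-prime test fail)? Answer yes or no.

no

n − 1 = 804 = 2^2 · 201, so s = 2 and d = 201.
x_0 = 689^201 mod 805 = 804.
x_0 = 804 ≡ −1, so 689 is not a witness.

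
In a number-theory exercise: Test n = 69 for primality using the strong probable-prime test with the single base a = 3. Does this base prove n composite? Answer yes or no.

yes

n − 1 = 68 = 2^2 · 17, so s = 2 and d = 17.
x_0 = 3^17 mod 69 = 39.
x_0 is neither 1 nor 68, so continue squaring.
x_1 = 39^2 mod 69 = 3.
Reached i = s−1 = 1 without hitting −1: 3 is a Miller–Rabin witness and 69 is composite.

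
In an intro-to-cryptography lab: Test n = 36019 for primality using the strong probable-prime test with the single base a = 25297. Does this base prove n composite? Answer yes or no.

n − 1 = 36018 = 2^1 · 18009, so s = 1 and d = 18009.
x_0 = 25297^18009 mod 36019 = 36018.
x_0 = 36018 ≡ −1, so 25297 is not a witness.

no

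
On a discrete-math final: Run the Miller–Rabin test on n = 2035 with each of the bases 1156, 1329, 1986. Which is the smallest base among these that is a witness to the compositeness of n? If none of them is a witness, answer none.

n − 1 = 2034 = 2^1 · 1017, so s = 1 and d = 1017.
Base 1156: x_0 = 1156^1017 mod 2035 = 1. x_0 = 1, so 1156 is not a witness.
Base 1329: x_0 = 1329^1017 mod 2035 = 334. x_0 ∉ {1, 2034} and s = 1, so 1329 is a Miller–Rabin witness and 2035 is composite.
Base 1986: x_0 = 1986^1017 mod 2035 = 591. x_0 ∉ {1, 2034} and s = 1, so 1986 is a Miller–Rabin witness and 2035 is composite.
The smallest witness among the given bases is 1329.

1329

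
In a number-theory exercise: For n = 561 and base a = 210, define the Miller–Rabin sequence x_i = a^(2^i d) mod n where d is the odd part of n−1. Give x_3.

441

n − 1 = 560 = 2^4 · 35, so s = 4 and d = 35.
x_0 = 210^35 mod 561 = 12.
x_1 = 12^2 mod 561 = 144.
x_2 = 144^2 mod 561 = 540.
x_3 = 540^2 mod 561 = 441.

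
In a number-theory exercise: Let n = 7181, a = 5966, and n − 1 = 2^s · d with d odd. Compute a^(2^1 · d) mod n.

n − 1 = 7180 = 2^2 · 1795, so s = 2 and d = 1795.
Repeated squaring mod 7181: 5966^1 ≡ 5966, 5966^2 ≡ 4120, 5966^4 ≡ 5697, 5966^8 ≡ 4870, 5966^16 ≡ 5238, 5966^32 ≡ 5224, 5966^64 ≡ 2376, 5966^128 ≡ 1110, 5966^256 ≡ 4149, 5966^512 ≡ 1344, 5966^1024 ≡ 3905.
1795 = 1024 + 512 + 256 + 2 + 1, so 5966^1795 ≡ 3905·1344·4149·4120·5966 ≡ 3872 (mod 7181).
x_0 = 3872.
x_1 = 3872^2 mod 7181 = 5637.

5637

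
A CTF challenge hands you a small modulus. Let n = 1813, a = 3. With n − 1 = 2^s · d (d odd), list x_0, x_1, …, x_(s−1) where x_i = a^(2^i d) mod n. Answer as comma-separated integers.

n − 1 = 1812 = 2^2 · 453, so s = 2 and d = 453.
x_0 = 3^453 mod 1813 = 1581.
x_1 = 1581^2 mod 1813 = 1247.

1581, 1247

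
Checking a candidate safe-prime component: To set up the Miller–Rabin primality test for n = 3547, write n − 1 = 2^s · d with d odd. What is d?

1773

Halving: 3546 → 1773; 1773 is odd.
So 3546 = 2^1 · 1773.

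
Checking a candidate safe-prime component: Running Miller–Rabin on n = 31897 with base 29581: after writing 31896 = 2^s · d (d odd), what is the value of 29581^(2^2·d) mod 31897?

27946

n − 1 = 31896 = 2^3 · 3987, so s = 3 and d = 3987.
x_0 = 29581^3987 mod 31897 = 24509.
x_1 = 24509^2 mod 31897 = 6777.
x_2 = 6777^2 mod 31897 = 27946.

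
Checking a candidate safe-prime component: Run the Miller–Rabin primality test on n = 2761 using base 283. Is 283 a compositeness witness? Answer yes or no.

no

n − 1 = 2760 = 2^3 · 345, so s = 3 and d = 345.
By repeated squaring, 283^345 ≡ 2760 (mod 2761).
x_0 = 283^345 mod 2761 = 2760.
x_0 = 2760 ≡ −1, so 283 is not a witness.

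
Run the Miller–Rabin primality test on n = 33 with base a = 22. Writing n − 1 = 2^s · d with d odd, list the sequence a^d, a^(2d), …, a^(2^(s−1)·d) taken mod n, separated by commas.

22, 22, 22, 22, 22

n − 1 = 32 = 2^5 · 1, so s = 5 and d = 1.
x_0 = 22^1 mod 33 = 22.
x_1 = 22^2 mod 33 = 22.
x_2 = 22^2 mod 33 = 22.
x_3 = 22^2 mod 33 = 22.
x_4 = 22^2 mod 33 = 22.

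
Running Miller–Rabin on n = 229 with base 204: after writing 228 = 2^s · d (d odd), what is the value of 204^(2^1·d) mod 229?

n − 1 = 228 = 2^2 · 57, so s = 2 and d = 57.
x_0 = 204^57 mod 229 = 228.
x_1 = 228^2 mod 229 = 1.

1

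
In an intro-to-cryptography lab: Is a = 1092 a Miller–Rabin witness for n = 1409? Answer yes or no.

n − 1 = 1408 = 2^7 · 11, so s = 7 and d = 11.
x_0 = 1092^11 mod 1409 = 112.
x_0 is neither 1 nor 1408, so continue squaring.
x_1 = 112^2 mod 1409 = 1272.
x_2 = 1272^2 mod 1409 = 452.
x_3 = 452^2 mod 1409 = 1408.
x_3 ≡ −1, so 1092 is not a witness.

no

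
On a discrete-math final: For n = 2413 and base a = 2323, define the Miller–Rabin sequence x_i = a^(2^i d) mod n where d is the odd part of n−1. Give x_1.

1

n − 1 = 2412 = 2^2 · 603, so s = 2 and d = 603.
x_0 = 2323^603 mod 2413 = 1.
x_1 = 1^2 mod 2413 = 1.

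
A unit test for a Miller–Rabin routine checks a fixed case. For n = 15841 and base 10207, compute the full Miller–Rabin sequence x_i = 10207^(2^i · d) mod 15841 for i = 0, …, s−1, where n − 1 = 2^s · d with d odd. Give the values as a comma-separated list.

6945, 13021, 218, 1, 1

n − 1 = 15840 = 2^5 · 495, so s = 5 and d = 495.
x_0 = 10207^495 mod 15841 = 6945.
x_1 = 6945^2 mod 15841 = 13021.
x_2 = 13021^2 mod 15841 = 218.
x_3 = 218^2 mod 15841 = 1.
x_4 = 1^2 mod 15841 = 1.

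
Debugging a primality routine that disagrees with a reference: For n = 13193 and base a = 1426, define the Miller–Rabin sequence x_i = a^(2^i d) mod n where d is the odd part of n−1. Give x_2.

n − 1 = 13192 = 2^3 · 1649, so s = 3 and d = 1649.
x_0 = 1426^1649 mod 13193 = 5092.
x_1 = 5092^2 mod 13193 = 4219.
x_2 = 4219^2 mod 13193 = 2604.

2604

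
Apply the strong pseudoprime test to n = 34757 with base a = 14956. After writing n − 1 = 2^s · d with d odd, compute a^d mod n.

2590

n − 1 = 34756 = 2^2 · 8689, so s = 2 and d = 8689.
14956^8689 mod 34757 = 2590.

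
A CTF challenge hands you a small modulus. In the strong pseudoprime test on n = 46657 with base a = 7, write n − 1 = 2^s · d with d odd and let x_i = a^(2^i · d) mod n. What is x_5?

n − 1 = 46656 = 2^6 · 729, so s = 6 and d = 729.
x_0 = 7^729 mod 46657 = 31858.
x_1 = 31858^2 mod 46657 = 2443.
x_2 = 2443^2 mod 46657 = 42810.
x_3 = 42810^2 mod 46657 = 9140.
x_4 = 9140^2 mod 46657 = 23570.
x_5 = 23570^2 mod 46657 = 1.

1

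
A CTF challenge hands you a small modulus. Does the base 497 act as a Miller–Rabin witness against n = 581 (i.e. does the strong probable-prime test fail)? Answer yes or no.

yes

n − 1 = 580 = 2^2 · 145, so s = 2 and d = 145.
x_0 = 497^145 mod 581 = 497.
x_0 is neither 1 nor 580, so continue squaring.
x_1 = 497^2 mod 581 = 84.
Reached i = s−1 = 1 without hitting −1: 497 is a Miller–Rabin witness and 581 is composite.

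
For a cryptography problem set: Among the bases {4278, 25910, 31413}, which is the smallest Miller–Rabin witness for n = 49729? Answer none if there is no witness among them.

n − 1 = 49728 = 2^6 · 777, so s = 6 and d = 777.
Base 4278: x_0 = 4278^777 mod 49729 = 39026. x_0 is neither 1 nor 49728, so continue squaring. x_1 = 39026^2 mod 49729 = 28322. x_2 = 28322^2 mod 49729 = 6914. x_3 = 6914^2 mod 49729 = 13827. x_4 = 13827^2 mod 49729 = 27653. x_5 = 27653^2 mod 49729 = 5576. Reached i = s−1 = 5 without hitting −1: 4278 is a Miller–Rabin witness and 49729 is composite.
Base 25910: x_0 = 25910^777 mod 49729 = 33449. x_0 is neither 1 nor 49728, so continue squaring. x_1 = 33449^2 mod 49729 = 32559. x_2 = 32559^2 mod 49729 = 15388. x_3 = 15388^2 mod 49729 = 30775. x_4 = 30775^2 mod 49729 = 11820. x_5 = 11820^2 mod 49729 = 23639. Reached i = s−1 = 5 without hitting −1: 25910 is a Miller–Rabin witness and 49729 is composite.
Base 31413: x_0 = 31413^777 mod 49729 = 12710. x_0 is neither 1 nor 49728, so continue squaring. x_1 = 12710^2 mod 49729 = 24308. x_2 = 24308^2 mod 49729 = 48615. x_3 = 48615^2 mod 49729 = 47500. x_4 = 47500^2 mod 49729 = 45270. x_5 = 45270^2 mod 49729 = 40810. Reached i = s−1 = 5 without hitting −1: 31413 is a Miller–Rabin witness and 49729 is composite.
The smallest witness among the given bases is 4278.

4278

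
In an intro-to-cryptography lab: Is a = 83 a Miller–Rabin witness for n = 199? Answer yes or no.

n − 1 = 198 = 2^1 · 99, so s = 1 and d = 99.
x_0 = 83^99 mod 199 = 198.
x_0 = 198 ≡ −1, so 83 is not a witness.

no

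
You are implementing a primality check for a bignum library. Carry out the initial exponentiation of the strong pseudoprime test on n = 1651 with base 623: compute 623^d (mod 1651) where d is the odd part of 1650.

n − 1 = 1650 = 2^1 · 825, so s = 1 and d = 825.
Repeated squaring mod 1651: 623^1 ≡ 623, 623^2 ≡ 144, 623^4 ≡ 924, 623^8 ≡ 209, 623^16 ≡ 755, 623^32 ≡ 430, 623^64 ≡ 1639, 623^128 ≡ 144, 623^256 ≡ 924, 623^512 ≡ 209.
825 = 512 + 256 + 32 + 16 + 8 + 1, so 623^825 ≡ 209·924·430·755·209·623 ≡ 1611 (mod 1651).

1611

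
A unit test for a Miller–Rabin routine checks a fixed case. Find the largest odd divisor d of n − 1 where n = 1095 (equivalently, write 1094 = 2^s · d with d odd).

547

Halving: 1094 → 547; 547 is odd.
So 1094 = 2^1 · 547.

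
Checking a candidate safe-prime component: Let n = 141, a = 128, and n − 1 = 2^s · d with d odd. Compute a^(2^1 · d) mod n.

n − 1 = 140 = 2^2 · 35, so s = 2 and d = 35.
Repeated squaring mod 141: 128^1 ≡ 128, 128^2 ≡ 28, 128^4 ≡ 79, 128^8 ≡ 37, 128^16 ≡ 100, 128^32 ≡ 130.
35 = 32 + 2 + 1, so 128^35 ≡ 130·28·128 ≡ 56 (mod 141).
x_0 = 56.
x_1 = 56^2 mod 141 = 34.

34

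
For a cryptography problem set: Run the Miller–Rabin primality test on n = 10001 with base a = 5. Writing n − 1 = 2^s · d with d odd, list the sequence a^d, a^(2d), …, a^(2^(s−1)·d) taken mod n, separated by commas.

8934, 8376, 361, 308

n − 1 = 10000 = 2^4 · 625, so s = 4 and d = 625.
x_0 = 5^625 mod 10001 = 8934.
x_1 = 8934^2 mod 10001 = 8376.
x_2 = 8376^2 mod 10001 = 361.
x_3 = 361^2 mod 10001 = 308.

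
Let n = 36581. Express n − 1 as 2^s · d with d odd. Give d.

9145

Halving: 36580 → 18290 → 9145; 9145 is odd.
So 36580 = 2^2 · 9145.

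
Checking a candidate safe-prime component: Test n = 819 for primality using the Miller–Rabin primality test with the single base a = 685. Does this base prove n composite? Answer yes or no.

yes

n − 1 = 818 = 2^1 · 409, so s = 1 and d = 409.
Repeated squaring mod 819: 685^1 ≡ 685, 685^2 ≡ 757, 685^4 ≡ 568, 685^8 ≡ 757, 685^16 ≡ 568, 685^32 ≡ 757, 685^64 ≡ 568, 685^128 ≡ 757, 685^256 ≡ 568.
409 = 256 + 128 + 16 + 8 + 1, so 685^409 ≡ 568·757·568·757·685 ≡ 685 (mod 819).
x_0 = 685^409 mod 819 = 685.
x_0 ∉ {1, 818} and s = 1, so 685 is a Miller–Rabin witness and 819 is composite.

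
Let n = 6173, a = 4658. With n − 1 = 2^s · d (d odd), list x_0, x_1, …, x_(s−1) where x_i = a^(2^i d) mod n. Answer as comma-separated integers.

n − 1 = 6172 = 2^2 · 1543, so s = 2 and d = 1543.
x_0 = 4658^1543 mod 6173 = 2447.
x_1 = 2447^2 mod 6173 = 6172.

2447, 6172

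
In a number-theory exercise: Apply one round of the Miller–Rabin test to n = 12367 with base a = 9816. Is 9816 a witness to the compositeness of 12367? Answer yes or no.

n − 1 = 12366 = 2^1 · 6183, so s = 1 and d = 6183.
Repeated squaring mod 12367: 9816^1 ≡ 9816, 9816^2 ≡ 2559, 9816^4 ≡ 6338, 9816^8 ≡ 2228, 9816^16 ≡ 4817, 9816^32 ≡ 2997, 9816^64 ≡ 3567, 9816^128 ≡ 10213, 9816^256 ≡ 2091, 9816^512 ≡ 6730, 9816^1024 ≡ 4946, 9816^2048 ≡ 990, 9816^4096 ≡ 3107.
6183 = 4096 + 2048 + 32 + 4 + 2 + 1, so 9816^6183 ≡ 3107·990·2997·6338·2559·9816 ≡ 4265 (mod 12367).
x_0 = 9816^6183 mod 12367 = 4265.
x_0 ∉ {1, 12366} and s = 1, so 9816 is a Miller–Rabin witness and 12367 is composite.

yes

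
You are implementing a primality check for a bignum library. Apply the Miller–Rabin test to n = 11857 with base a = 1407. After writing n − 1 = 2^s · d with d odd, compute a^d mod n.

n − 1 = 11856 = 2^4 · 741, so s = 4 and d = 741.
1407^741 mod 11857 = 10169.

10169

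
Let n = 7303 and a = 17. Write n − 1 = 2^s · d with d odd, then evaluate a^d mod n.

4101

n − 1 = 7302 = 2^1 · 3651, so s = 1 and d = 3651.
Repeated squaring mod 7303: 17^1 ≡ 17, 17^2 ≡ 289, 17^4 ≡ 3188, 17^8 ≡ 4871, 17^16 ≡ 6497, 17^32 ≡ 6972, 17^64 ≡ 16, 17^128 ≡ 256, 17^256 ≡ 7112, 17^512 ≡ 7269, 17^1024 ≡ 1156, 17^2048 ≡ 7190.
3651 = 2048 + 1024 + 512 + 64 + 2 + 1, so 17^3651 ≡ 7190·1156·7269·16·289·17 ≡ 4101 (mod 7303).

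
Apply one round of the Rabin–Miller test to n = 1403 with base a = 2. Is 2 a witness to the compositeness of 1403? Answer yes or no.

n − 1 = 1402 = 2^1 · 701, so s = 1 and d = 701.
Repeated squaring mod 1403: 2^1 ≡ 2, 2^2 ≡ 4, 2^4 ≡ 16, 2^8 ≡ 256, 2^16 ≡ 998, 2^32 ≡ 1277, 2^64 ≡ 443, 2^128 ≡ 1232, 2^256 ≡ 1181, 2^512 ≡ 179.
701 = 512 + 128 + 32 + 16 + 8 + 4 + 1, so 2^701 ≡ 179·1232·1277·998·256·16·2 ≡ 26 (mod 1403).
x_0 = 2^701 mod 1403 = 26.
x_0 ∉ {1, 1402} and s = 1, so 2 is a Miller–Rabin witness and 1403 is composite.

yes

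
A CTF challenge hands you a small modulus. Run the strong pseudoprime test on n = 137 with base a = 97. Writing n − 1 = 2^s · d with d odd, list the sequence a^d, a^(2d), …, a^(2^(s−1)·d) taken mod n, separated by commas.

10, 100, 136

n − 1 = 136 = 2^3 · 17, so s = 3 and d = 17.
x_0 = 97^17 mod 137 = 10.
x_1 = 10^2 mod 137 = 100.
x_2 = 100^2 mod 137 = 136.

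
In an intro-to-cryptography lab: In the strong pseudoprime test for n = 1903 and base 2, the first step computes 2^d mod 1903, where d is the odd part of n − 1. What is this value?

n − 1 = 1902 = 2^1 · 951, so s = 1 and d = 951.
Repeated squaring mod 1903: 2^1 ≡ 2, 2^2 ≡ 4, 2^4 ≡ 16, 2^8 ≡ 256, 2^16 ≡ 834, 2^32 ≡ 961, 2^64 ≡ 566, 2^128 ≡ 652, 2^256 ≡ 735, 2^512 ≡ 1676.
951 = 512 + 256 + 128 + 32 + 16 + 4 + 2 + 1, so 2^951 ≡ 1676·735·652·961·834·16·4·2 ≡ 1179 (mod 1903).

1179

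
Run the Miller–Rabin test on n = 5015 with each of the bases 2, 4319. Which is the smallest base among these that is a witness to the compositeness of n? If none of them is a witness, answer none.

n − 1 = 5014 = 2^1 · 2507, so s = 1 and d = 2507.
Base 2: x_0 = 2^2507 mod 5015 = 4003. x_0 ∉ {1, 5014} and s = 1, so 2 is a Miller–Rabin witness and 5015 is composite.
Base 4319: x_0 = 4319^2507 mod 5015 = 4149. x_0 ∉ {1, 5014} and s = 1, so 4319 is a Miller–Rabin witness and 5015 is composite.
The smallest witness among the given bases is 2.

2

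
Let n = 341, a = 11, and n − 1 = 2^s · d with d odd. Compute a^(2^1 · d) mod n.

242

n − 1 = 340 = 2^2 · 85, so s = 2 and d = 85.
x_0 = 11^85 mod 341 = 88.
x_1 = 88^2 mod 341 = 242.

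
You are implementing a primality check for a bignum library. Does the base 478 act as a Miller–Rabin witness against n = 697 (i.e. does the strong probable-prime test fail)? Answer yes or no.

n − 1 = 696 = 2^3 · 87, so s = 3 and d = 87.
Repeated squaring mod 697: 478^1 ≡ 478, 478^2 ≡ 565, 478^4 ≡ 696, 478^8 ≡ 1, 478^16 ≡ 1, 478^32 ≡ 1, 478^64 ≡ 1.
87 = 64 + 16 + 4 + 2 + 1, so 478^87 ≡ 1·1·696·565·478 ≡ 366 (mod 697).
x_0 = 478^87 mod 697 = 366.
x_0 is neither 1 nor 696, so continue squaring.
x_1 = 366^2 mod 697 = 132.
x_2 = 132^2 mod 697 = 696.
x_2 ≡ −1, so 478 is not a witness.

no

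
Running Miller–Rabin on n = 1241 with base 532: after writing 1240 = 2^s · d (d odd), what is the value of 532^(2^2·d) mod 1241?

n − 1 = 1240 = 2^3 · 155, so s = 3 and d = 155.
Repeated squaring mod 1241: 532^1 ≡ 532, 532^2 ≡ 76, 532^4 ≡ 812, 532^8 ≡ 373, 532^16 ≡ 137, 532^32 ≡ 154, 532^64 ≡ 137, 532^128 ≡ 154.
155 = 128 + 16 + 8 + 2 + 1, so 532^155 ≡ 154·137·373·76·532 ≡ 504 (mod 1241).
x_0 = 504.
x_1 = 504^2 mod 1241 = 852.
x_2 = 852^2 mod 1241 = 1160.

1160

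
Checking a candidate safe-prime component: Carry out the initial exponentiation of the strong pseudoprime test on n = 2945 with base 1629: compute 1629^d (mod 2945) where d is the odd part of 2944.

2214

n − 1 = 2944 = 2^7 · 23, so s = 7 and d = 23.
Repeated squaring mod 2945: 1629^1 ≡ 1629, 1629^2 ≡ 196, 1629^4 ≡ 131, 1629^8 ≡ 2436, 1629^16 ≡ 2866.
23 = 16 + 4 + 2 + 1, so 1629^23 ≡ 2866·131·196·1629 ≡ 2214 (mod 2945).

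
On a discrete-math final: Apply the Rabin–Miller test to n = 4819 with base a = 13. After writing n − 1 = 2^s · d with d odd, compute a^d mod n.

1282

n − 1 = 4818 = 2^1 · 2409, so s = 1 and d = 2409.
13^2409 mod 4819 = 1282.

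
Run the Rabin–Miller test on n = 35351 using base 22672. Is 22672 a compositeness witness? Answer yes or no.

yes

n − 1 = 35350 = 2^1 · 17675, so s = 1 and d = 17675.
Repeated squaring mod 35351: 22672^1 ≡ 22672, 22672^2 ≡ 16044, 22672^4 ≡ 19305, 22672^8 ≡ 12783, 22672^16 ≡ 12767, 22672^32 ≡ 28179, 22672^64 ≡ 1879, 22672^128 ≡ 30892, 22672^256 ≡ 15419, 22672^512 ≡ 10086, 22672^1024 ≡ 22569, 22672^2048 ≡ 22553, 22672^4096 ≡ 7621, 22672^8192 ≡ 33299, 22672^16384 ≡ 3935.
17675 = 16384 + 1024 + 256 + 8 + 2 + 1, so 22672^17675 ≡ 3935·22569·15419·12783·16044·22672 ≡ 10035 (mod 35351).
x_0 = 22672^17675 mod 35351 = 10035.
x_0 ∉ {1, 35350} and s = 1, so 22672 is a Miller–Rabin witness and 35351 is composite.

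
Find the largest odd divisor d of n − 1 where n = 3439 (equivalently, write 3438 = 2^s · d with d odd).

Halving: 3438 → 1719; 1719 is odd.
So 3438 = 2^1 · 1719.

1719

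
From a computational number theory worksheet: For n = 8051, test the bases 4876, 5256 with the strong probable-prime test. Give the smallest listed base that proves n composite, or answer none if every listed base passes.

n − 1 = 8050 = 2^1 · 4025, so s = 1 and d = 4025.
Base 4876: x_0 = 4876^4025 mod 8051 = 835. x_0 ∉ {1, 8050} and s = 1, so 4876 is a Miller–Rabin witness and 8051 is composite.
Base 5256: x_0 = 5256^4025 mod 8051 = 2892. x_0 ∉ {1, 8050} and s = 1, so 5256 is a Miller–Rabin witness and 8051 is composite.
The smallest witness among the given bases is 4876.

4876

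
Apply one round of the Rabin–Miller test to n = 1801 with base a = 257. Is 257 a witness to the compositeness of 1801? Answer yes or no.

no

n − 1 = 1800 = 2^3 · 225, so s = 3 and d = 225.
x_0 = 257^225 mod 1801 = 1.
x_0 = 1, so 257 is not a witness.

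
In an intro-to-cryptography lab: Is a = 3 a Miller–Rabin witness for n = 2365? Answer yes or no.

yes

n − 1 = 2364 = 2^2 · 591, so s = 2 and d = 591.
Repeated squaring mod 2365: 3^1 ≡ 3, 3^2 ≡ 9, 3^4 ≡ 81, 3^8 ≡ 1831, 3^16 ≡ 1356, 3^32 ≡ 1131, 3^64 ≡ 2061, 3^128 ≡ 181, 3^256 ≡ 2016, 3^512 ≡ 1186.
591 = 512 + 64 + 8 + 4 + 2 + 1, so 3^591 ≡ 1186·2061·1831·81·9·3 ≡ 1532 (mod 2365).
x_0 = 3^591 mod 2365 = 1532.
x_0 is neither 1 nor 2364, so continue squaring.
x_1 = 1532^2 mod 2365 = 944.
Reached i = s−1 = 1 without hitting −1: 3 is a Miller–Rabin witness and 2365 is composite.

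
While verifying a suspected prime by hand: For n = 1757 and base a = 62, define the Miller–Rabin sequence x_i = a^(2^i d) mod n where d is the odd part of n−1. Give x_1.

624

n − 1 = 1756 = 2^2 · 439, so s = 2 and d = 439.
x_0 = 62^439 mod 1757 = 97.
x_1 = 97^2 mod 1757 = 624.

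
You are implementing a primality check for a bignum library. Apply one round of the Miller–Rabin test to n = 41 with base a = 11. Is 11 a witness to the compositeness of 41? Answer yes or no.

no

n − 1 = 40 = 2^3 · 5, so s = 3 and d = 5.
Repeated squaring mod 41: 11^1 ≡ 11, 11^2 ≡ 39, 11^4 ≡ 4.
5 = 4 + 1, so 11^5 ≡ 4·11 ≡ 3 (mod 41).
x_0 = 11^5 mod 41 = 3.
x_0 is neither 1 nor 40, so continue squaring.
x_1 = 3^2 mod 41 = 9.
x_2 = 9^2 mod 41 = 40.
x_2 ≡ −1, so 11 is not a witness.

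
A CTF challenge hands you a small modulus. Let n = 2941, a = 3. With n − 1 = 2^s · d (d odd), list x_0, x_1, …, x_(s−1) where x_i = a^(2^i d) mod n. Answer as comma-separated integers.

n − 1 = 2940 = 2^2 · 735, so s = 2 and d = 735.
x_0 = 3^735 mod 2941 = 2862.
x_1 = 2862^2 mod 2941 = 359.

2862, 359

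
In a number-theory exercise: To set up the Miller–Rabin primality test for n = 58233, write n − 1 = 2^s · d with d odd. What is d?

7279

Halving: 58232 → 29116 → 14558 → 7279; 7279 is odd.
So 58232 = 2^3 · 7279.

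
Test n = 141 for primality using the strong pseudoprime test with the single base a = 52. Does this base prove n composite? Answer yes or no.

n − 1 = 140 = 2^2 · 35, so s = 2 and d = 35.
x_0 = 52^35 mod 141 = 76.
x_0 is neither 1 nor 140, so continue squaring.
x_1 = 76^2 mod 141 = 136.
Reached i = s−1 = 1 without hitting −1: 52 is a Miller–Rabin witness and 141 is composite.

yes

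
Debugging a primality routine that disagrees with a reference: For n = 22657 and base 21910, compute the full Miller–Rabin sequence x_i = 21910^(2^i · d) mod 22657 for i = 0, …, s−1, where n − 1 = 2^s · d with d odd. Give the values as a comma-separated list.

n − 1 = 22656 = 2^7 · 177, so s = 7 and d = 177.
x_0 = 21910^177 mod 22657 = 10623.
x_1 = 10623^2 mod 22657 = 16269.
x_2 = 16269^2 mod 22657 = 1287.
x_3 = 1287^2 mod 22657 = 2408.
x_4 = 2408^2 mod 22657 = 20929.
x_5 = 20929^2 mod 22657 = 17917.
x_6 = 17917^2 mod 22657 = 14513.

10623, 16269, 1287, 2408, 20929, 17917, 14513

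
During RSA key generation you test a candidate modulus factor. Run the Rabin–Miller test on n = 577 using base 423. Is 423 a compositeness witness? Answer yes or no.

no

n − 1 = 576 = 2^6 · 9, so s = 6 and d = 9.
x_0 = 423^9 mod 577 = 375.
x_0 is neither 1 nor 576, so continue squaring.
x_1 = 375^2 mod 577 = 414.
x_2 = 414^2 mod 577 = 27.
x_3 = 27^2 mod 577 = 152.
x_4 = 152^2 mod 577 = 24.
x_5 = 24^2 mod 577 = 576.
x_5 ≡ −1, so 423 is not a witness.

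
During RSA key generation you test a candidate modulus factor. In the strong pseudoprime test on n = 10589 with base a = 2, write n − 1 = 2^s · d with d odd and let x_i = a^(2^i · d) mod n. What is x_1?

n − 1 = 10588 = 2^2 · 2647, so s = 2 and d = 2647.
Repeated squaring mod 10589: 2^1 ≡ 2, 2^2 ≡ 4, 2^4 ≡ 16, 2^8 ≡ 256, 2^16 ≡ 2002, 2^32 ≡ 5362, 2^64 ≡ 1909, 2^128 ≡ 1665, 2^256 ≡ 8496, 2^512 ≡ 7392, 2^1024 ≡ 2424, 2^2048 ≡ 9470.
2647 = 2048 + 512 + 64 + 16 + 4 + 2 + 1, so 2^2647 ≡ 9470·7392·1909·2002·16·4·2 ≡ 7849 (mod 10589).
x_0 = 7849.
x_1 = 7849^2 mod 10589 = 10588.

10588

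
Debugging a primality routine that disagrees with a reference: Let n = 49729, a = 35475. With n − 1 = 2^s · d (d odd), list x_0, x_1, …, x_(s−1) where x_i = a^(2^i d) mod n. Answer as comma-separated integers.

n − 1 = 49728 = 2^6 · 777, so s = 6 and d = 777.
x_0 = 35475^777 mod 49729 = 45493.
x_1 = 45493^2 mod 49729 = 41256.
x_2 = 41256^2 mod 49729 = 32782.
x_3 = 32782^2 mod 49729 = 15834.
x_4 = 15834^2 mod 49729 = 31667.
x_5 = 31667^2 mod 49729 = 13604.

45493, 41256, 32782, 15834, 31667, 13604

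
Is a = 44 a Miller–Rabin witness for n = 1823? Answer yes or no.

n − 1 = 1822 = 2^1 · 911, so s = 1 and d = 911.
x_0 = 44^911 mod 1823 = 1.
x_0 = 1, so 44 is not a witness.

no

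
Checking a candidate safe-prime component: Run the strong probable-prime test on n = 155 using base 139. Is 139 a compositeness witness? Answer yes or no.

n − 1 = 154 = 2^1 · 77, so s = 1 and d = 77.
Repeated squaring mod 155: 139^1 ≡ 139, 139^2 ≡ 101, 139^4 ≡ 126, 139^8 ≡ 66, 139^16 ≡ 16, 139^32 ≡ 101, 139^64 ≡ 126.
77 = 64 + 8 + 4 + 1, so 139^77 ≡ 126·66·126·139 ≡ 54 (mod 155).
x_0 = 139^77 mod 155 = 54.
x_0 ∉ {1, 154} and s = 1, so 139 is a Miller–Rabin witness and 155 is composite.

yes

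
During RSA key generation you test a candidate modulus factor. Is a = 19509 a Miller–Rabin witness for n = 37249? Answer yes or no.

yes

n − 1 = 37248 = 2^7 · 291, so s = 7 and d = 291.
Repeated squaring mod 37249: 19509^1 ≡ 19509, 19509^2 ≡ 28048, 19509^4 ≡ 28673, 19509^8 ≡ 18250, 19509^16 ≡ 19191, 19509^32 ≡ 13618, 19509^64 ≡ 24402, 19509^128 ≡ 32339, 19509^256 ≡ 7997.
291 = 256 + 32 + 2 + 1, so 19509^291 ≡ 7997·13618·28048·19509 ≡ 3324 (mod 37249).
x_0 = 19509^291 mod 37249 = 3324.
x_0 is neither 1 nor 37248, so continue squaring.
x_1 = 3324^2 mod 37249 = 23272.
x_2 = 23272^2 mod 37249 = 22773.
x_3 = 22773^2 mod 37249 = 28951.
x_4 = 28951^2 mod 37249 = 20652.
x_5 = 20652^2 mod 37249 = 4054.
x_6 = 4054^2 mod 37249 = 8107.
Reached i = s−1 = 6 without hitting −1: 19509 is a Miller–Rabin witness and 37249 is composite.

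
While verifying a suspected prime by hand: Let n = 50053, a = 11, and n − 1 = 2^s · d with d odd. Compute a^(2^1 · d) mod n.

1

n − 1 = 50052 = 2^2 · 12513, so s = 2 and d = 12513.
Repeated squaring mod 50053: 11^1 ≡ 11, 11^2 ≡ 121, 11^4 ≡ 14641, 11^8 ≡ 31935, 11^16 ≡ 14350, 11^32 ≡ 4458, 11^64 ≡ 2723, 11^128 ≡ 6885, 11^256 ≡ 3034, 11^512 ≡ 45457, 11^1024 ≡ 850, 11^2048 ≡ 21758, 11^4096 ≡ 9290, 11^8192 ≡ 12728.
12513 = 8192 + 4096 + 128 + 64 + 32 + 1, so 11^12513 ≡ 12728·9290·6885·2723·4458·11 ≡ 50052 (mod 50053).
x_0 = 50052.
x_1 = 50052^2 mod 50053 = 1.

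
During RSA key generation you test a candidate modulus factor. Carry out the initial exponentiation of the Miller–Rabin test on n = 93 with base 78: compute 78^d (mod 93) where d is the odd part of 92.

n − 1 = 92 = 2^2 · 23, so s = 2 and d = 23.
Repeated squaring mod 93: 78^1 ≡ 78, 78^2 ≡ 39, 78^4 ≡ 33, 78^8 ≡ 66, 78^16 ≡ 78.
23 = 16 + 4 + 2 + 1, so 78^23 ≡ 78·33·39·78 ≡ 66 (mod 93).

66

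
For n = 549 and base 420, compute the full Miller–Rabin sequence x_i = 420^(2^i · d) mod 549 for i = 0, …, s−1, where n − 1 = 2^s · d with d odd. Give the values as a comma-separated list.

n − 1 = 548 = 2^2 · 137, so s = 2 and d = 137.
x_0 = 420^137 mod 549 = 315.
x_1 = 315^2 mod 549 = 405.

315, 405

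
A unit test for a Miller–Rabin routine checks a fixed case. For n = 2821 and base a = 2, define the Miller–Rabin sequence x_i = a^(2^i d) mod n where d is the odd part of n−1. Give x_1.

n − 1 = 2820 = 2^2 · 705, so s = 2 and d = 705.
x_0 = 2^705 mod 2821 = 2605.
x_1 = 2605^2 mod 2821 = 1520.

1520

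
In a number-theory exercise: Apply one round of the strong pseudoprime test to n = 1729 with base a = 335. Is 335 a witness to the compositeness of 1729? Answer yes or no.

n − 1 = 1728 = 2^6 · 27, so s = 6 and d = 27.
x_0 = 335^27 mod 1729 = 1728.
x_0 = 1728 ≡ −1, so 335 is not a witness.

no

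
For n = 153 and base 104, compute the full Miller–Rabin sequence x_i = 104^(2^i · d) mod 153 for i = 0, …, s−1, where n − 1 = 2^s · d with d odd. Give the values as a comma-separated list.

n − 1 = 152 = 2^3 · 19, so s = 3 and d = 19.
x_0 = 104^19 mod 153 = 59.
x_1 = 59^2 mod 153 = 115.
x_2 = 115^2 mod 153 = 67.

59, 115, 67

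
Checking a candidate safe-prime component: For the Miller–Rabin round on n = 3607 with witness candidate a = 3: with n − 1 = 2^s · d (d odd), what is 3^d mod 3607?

n − 1 = 3606 = 2^1 · 1803, so s = 1 and d = 1803.
Repeated squaring mod 3607: 3^1 ≡ 3, 3^2 ≡ 9, 3^4 ≡ 81, 3^8 ≡ 2954, 3^16 ≡ 783, 3^32 ≡ 3506, 3^64 ≡ 2987, 3^128 ≡ 2058, 3^256 ≡ 746, 3^512 ≡ 1038, 3^1024 ≡ 2558.
1803 = 1024 + 512 + 256 + 8 + 2 + 1, so 3^1803 ≡ 2558·1038·746·2954·9·3 ≡ 3606 (mod 3607).

3606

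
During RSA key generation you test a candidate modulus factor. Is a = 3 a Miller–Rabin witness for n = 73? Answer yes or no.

n − 1 = 72 = 2^3 · 9, so s = 3 and d = 9.
x_0 = 3^9 mod 73 = 46.
x_0 is neither 1 nor 72, so continue squaring.
x_1 = 46^2 mod 73 = 72.
x_1 ≡ −1, so 3 is not a witness.

no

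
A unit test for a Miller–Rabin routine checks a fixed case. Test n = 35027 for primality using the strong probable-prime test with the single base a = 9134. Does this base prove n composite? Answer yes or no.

n − 1 = 35026 = 2^1 · 17513, so s = 1 and d = 17513.
Repeated squaring mod 35027: 9134^1 ≡ 9134, 9134^2 ≡ 30669, 9134^4 ≡ 7530, 9134^8 ≡ 27214, 9134^16 ≡ 25935, 9134^32 ≡ 744, 9134^64 ≡ 28131, 9134^128 ≡ 23177, 9134^256 ≡ 34284, 9134^512 ≡ 26644, 9134^1024 ≡ 10527, 9134^2048 ≡ 27328, 9134^4096 ≡ 8917, 9134^8192 ≡ 1599, 9134^16384 ≡ 34857.
17513 = 16384 + 1024 + 64 + 32 + 8 + 1, so 9134^17513 ≡ 34857·10527·28131·744·27214·9134 ≡ 1 (mod 35027).
x_0 = 9134^17513 mod 35027 = 1.
x_0 = 1, so 9134 is not a witness.

no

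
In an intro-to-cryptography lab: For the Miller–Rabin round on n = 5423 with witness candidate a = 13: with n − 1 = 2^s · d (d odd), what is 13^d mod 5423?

2180

n − 1 = 5422 = 2^1 · 2711, so s = 1 and d = 2711.
13^2711 mod 5423 = 2180.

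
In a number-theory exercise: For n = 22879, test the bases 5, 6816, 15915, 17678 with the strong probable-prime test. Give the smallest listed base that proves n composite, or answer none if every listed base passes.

5

n − 1 = 22878 = 2^1 · 11439, so s = 1 and d = 11439.
Base 5: x_0 = 5^11439 mod 22879 = 18181. x_0 ∉ {1, 22878} and s = 1, so 5 is a Miller–Rabin witness and 22879 is composite.
Base 6816: x_0 = 6816^11439 mod 22879 = 14232. x_0 ∉ {1, 22878} and s = 1, so 6816 is a Miller–Rabin witness and 22879 is composite.
Base 15915: x_0 = 15915^11439 mod 22879 = 14060. x_0 ∉ {1, 22878} and s = 1, so 15915 is a Miller–Rabin witness and 22879 is composite.
Base 17678: x_0 = 17678^11439 mod 22879 = 12427. x_0 ∉ {1, 22878} and s = 1, so 17678 is a Miller–Rabin witness and 22879 is composite.
The smallest witness among the given bases is 5.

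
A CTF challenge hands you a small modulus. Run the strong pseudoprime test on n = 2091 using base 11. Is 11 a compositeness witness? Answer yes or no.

n − 1 = 2090 = 2^1 · 1045, so s = 1 and d = 1045.
x_0 = 11^1045 mod 2091 = 44.
x_0 ∉ {1, 2090} and s = 1, so 11 is a Miller–Rabin witness and 2091 is composite.

yes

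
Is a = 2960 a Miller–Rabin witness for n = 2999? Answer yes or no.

n − 1 = 2998 = 2^1 · 1499, so s = 1 and d = 1499.
x_0 = 2960^1499 mod 2999 = 2998.
x_0 = 2998 ≡ −1, so 2960 is not a witness.

no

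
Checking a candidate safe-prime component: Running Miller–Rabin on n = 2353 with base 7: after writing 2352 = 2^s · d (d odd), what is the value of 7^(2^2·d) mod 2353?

n − 1 = 2352 = 2^4 · 147, so s = 4 and d = 147.
By repeated squaring, 7^147 ≡ 343 (mod 2353).
x_0 = 343.
x_1 = 343^2 mod 2353 = 2352.
x_2 = 2352^2 mod 2353 = 1.

1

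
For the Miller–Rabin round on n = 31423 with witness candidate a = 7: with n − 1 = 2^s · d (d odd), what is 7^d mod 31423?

13475

n − 1 = 31422 = 2^1 · 15711, so s = 1 and d = 15711.
Repeated squaring mod 31423: 7^1 ≡ 7, 7^2 ≡ 49, 7^4 ≡ 2401, 7^8 ≡ 14392, 7^16 ≡ 20671, 7^32 ≡ 287, 7^64 ≡ 19523, 7^128 ≡ 17962, 7^256 ≡ 13503, 7^512 ≡ 14763, 7^1024 ≡ 27664, 7^2048 ≡ 21154, 7^4096 ≡ 28196, 7^8192 ≡ 12516.
15711 = 8192 + 4096 + 2048 + 1024 + 256 + 64 + 16 + 8 + 4 + 2 + 1, so 7^15711 ≡ 12516·28196·21154·27664·13503·19523·20671·14392·2401·49·7 ≡ 13475 (mod 31423).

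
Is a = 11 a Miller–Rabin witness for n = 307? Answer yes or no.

no

n − 1 = 306 = 2^1 · 153, so s = 1 and d = 153.
By repeated squaring, 11^153 ≡ 1 (mod 307).
x_0 = 11^153 mod 307 = 1.
x_0 = 1, so 11 is not a witness.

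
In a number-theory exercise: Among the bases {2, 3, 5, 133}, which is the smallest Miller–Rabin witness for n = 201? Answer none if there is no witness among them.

2

n − 1 = 200 = 2^3 · 25, so s = 3 and d = 25.
Base 2: x_0 = 2^25 mod 201 = 95. x_0 is neither 1 nor 200, so continue squaring. x_1 = 95^2 mod 201 = 181. x_2 = 181^2 mod 201 = 199. Reached i = s−1 = 2 without hitting −1: 2 is a Miller–Rabin witness and 201 is composite.
Base 3: x_0 = 3^25 mod 201 = 27. x_0 is neither 1 nor 200, so continue squaring. x_1 = 27^2 mod 201 = 126. x_2 = 126^2 mod 201 = 198. Reached i = s−1 = 2 without hitting −1: 3 is a Miller–Rabin witness and 201 is composite.
Base 5: x_0 = 5^25 mod 201 = 125. x_0 is neither 1 nor 200, so continue squaring. x_1 = 125^2 mod 201 = 148. x_2 = 148^2 mod 201 = 196. Reached i = s−1 = 2 without hitting −1: 5 is a Miller–Rabin witness and 201 is composite.
Base 133: x_0 = 133^25 mod 201 = 133. x_0 is neither 1 nor 200, so continue squaring. x_1 = 133^2 mod 201 = 1. x_1 = 1 but x_0 ≠ ±1, a nontrivial square root of 1 — 133 is a witness and 201 is composite.
The smallest witness among the given bases is 2.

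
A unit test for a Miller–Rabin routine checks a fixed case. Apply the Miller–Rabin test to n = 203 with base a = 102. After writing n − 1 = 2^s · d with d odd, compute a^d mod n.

163

n − 1 = 202 = 2^1 · 101, so s = 1 and d = 101.
102^101 mod 203 = 163.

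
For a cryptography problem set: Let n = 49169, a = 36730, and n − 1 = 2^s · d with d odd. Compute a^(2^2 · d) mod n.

n − 1 = 49168 = 2^4 · 3073, so s = 4 and d = 3073.
x_0 = 36730^3073 mod 49169 = 13531.
x_1 = 13531^2 mod 49169 = 31774.
x_2 = 31774^2 mod 49169 = 49168.

49168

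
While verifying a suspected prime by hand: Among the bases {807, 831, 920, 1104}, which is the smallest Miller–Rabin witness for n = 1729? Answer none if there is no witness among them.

none

n − 1 = 1728 = 2^6 · 27, so s = 6 and d = 27.
Base 807: x_0 = 807^27 mod 1729 = 1. x_0 = 1, so 807 is not a witness.
Base 831: x_0 = 831^27 mod 1729 = 1728. x_0 = 1728 ≡ −1, so 831 is not a witness.
Base 920: x_0 = 920^27 mod 1729 = 1728. x_0 = 1728 ≡ −1, so 920 is not a witness.
Base 1104: x_0 = 1104^27 mod 1729 = 1728. x_0 = 1728 ≡ −1, so 1104 is not a witness.
No listed base is a witness for 1729.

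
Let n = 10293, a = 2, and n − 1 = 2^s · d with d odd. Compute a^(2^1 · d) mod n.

n − 1 = 10292 = 2^2 · 2573, so s = 2 and d = 2573.
x_0 = 2^2573 mod 10293 = 6680.
x_1 = 6680^2 mod 10293 = 2245.

2245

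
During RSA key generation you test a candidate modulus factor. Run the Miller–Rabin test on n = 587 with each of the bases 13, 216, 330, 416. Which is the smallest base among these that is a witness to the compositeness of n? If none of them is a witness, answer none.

none

n − 1 = 586 = 2^1 · 293, so s = 1 and d = 293.
Base 13: x_0 = 13^293 mod 587 = 586. x_0 = 586 ≡ −1, so 13 is not a witness.
Base 216: x_0 = 216^293 mod 587 = 586. x_0 = 586 ≡ −1, so 216 is not a witness.
Base 330: x_0 = 330^293 mod 587 = 586. x_0 = 586 ≡ −1, so 330 is not a witness.
Base 416: x_0 = 416^293 mod 587 = 1. x_0 = 1, so 416 is not a witness.
No listed base is a witness for 587.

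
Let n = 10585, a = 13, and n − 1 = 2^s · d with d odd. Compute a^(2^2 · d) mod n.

n − 1 = 10584 = 2^3 · 1323, so s = 3 and d = 1323.
x_0 = 13^1323 mod 10585 = 6872.
x_1 = 6872^2 mod 10585 = 4699.
x_2 = 4699^2 mod 10585 = 291.

291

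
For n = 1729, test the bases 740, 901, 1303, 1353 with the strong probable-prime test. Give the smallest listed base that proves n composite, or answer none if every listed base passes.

n − 1 = 1728 = 2^6 · 27, so s = 6 and d = 27.
Base 740: x_0 = 740^27 mod 1729 = 1728. x_0 = 1728 ≡ −1, so 740 is not a witness.
Base 901: x_0 = 901^27 mod 1729 = 1728. x_0 = 1728 ≡ −1, so 901 is not a witness.
Base 1303: x_0 = 1303^27 mod 1729 = 1. x_0 = 1, so 1303 is not a witness.
Base 1353: x_0 = 1353^27 mod 1729 = 1. x_0 = 1, so 1353 is not a witness.
No listed base is a witness for 1729.

none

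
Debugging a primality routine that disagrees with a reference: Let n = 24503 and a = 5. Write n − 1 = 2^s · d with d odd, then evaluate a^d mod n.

n − 1 = 24502 = 2^1 · 12251, so s = 1 and d = 12251.
Repeated squaring mod 24503: 5^1 ≡ 5, 5^2 ≡ 25, 5^4 ≡ 625, 5^8 ≡ 23080, 5^16 ≡ 15683, 5^32 ≡ 19878, 5^64 ≡ 24009, 5^128 ≡ 23509, 5^256 ≡ 7916, 5^512 ≡ 8885, 5^1024 ≡ 19062, 5^2048 ≡ 4857, 5^4096 ≡ 18563, 5^8192 ≡ 23783.
12251 = 8192 + 2048 + 1024 + 512 + 256 + 128 + 64 + 16 + 8 + 2 + 1, so 5^12251 ≡ 23783·4857·19062·8885·7916·23509·24009·15683·23080·25·5 ≡ 9341 (mod 24503).

9341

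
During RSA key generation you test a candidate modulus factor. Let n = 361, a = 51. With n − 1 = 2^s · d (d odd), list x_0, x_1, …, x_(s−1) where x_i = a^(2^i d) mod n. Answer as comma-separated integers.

n − 1 = 360 = 2^3 · 45, so s = 3 and d = 45.
x_0 = 51^45 mod 361 = 151.
x_1 = 151^2 mod 361 = 58.
x_2 = 58^2 mod 361 = 115.

151, 58, 115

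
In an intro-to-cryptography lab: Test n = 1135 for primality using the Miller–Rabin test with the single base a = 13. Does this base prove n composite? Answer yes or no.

yes

n − 1 = 1134 = 2^1 · 567, so s = 1 and d = 567.
x_0 = 13^567 mod 1135 = 512.
x_0 ∉ {1, 1134} and s = 1, so 13 is a Miller–Rabin witness and 1135 is composite.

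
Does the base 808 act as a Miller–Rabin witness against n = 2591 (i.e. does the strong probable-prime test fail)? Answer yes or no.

no

n − 1 = 2590 = 2^1 · 1295, so s = 1 and d = 1295.
x_0 = 808^1295 mod 2591 = 2590.
x_0 = 2590 ≡ −1, so 808 is not a witness.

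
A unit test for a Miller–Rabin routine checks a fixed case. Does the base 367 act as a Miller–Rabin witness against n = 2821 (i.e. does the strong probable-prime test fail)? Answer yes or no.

yes

n − 1 = 2820 = 2^2 · 705, so s = 2 and d = 705.
x_0 = 367^705 mod 2821 = 1301.
x_0 is neither 1 nor 2820, so continue squaring.
x_1 = 1301^2 mod 2821 = 1.
x_1 = 1 but x_0 ≠ ±1, a nontrivial square root of 1 — 367 is a witness and 2821 is composite.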